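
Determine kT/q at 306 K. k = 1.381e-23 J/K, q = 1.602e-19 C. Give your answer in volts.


Step 1: kT = 1.381e-23 * 306 = 4.22586e-21 J
Step 2: Vt = kT/q = 4.22586e-21 / 1.602e-19
Step 3: Vt = 0.02638 V

0.02638


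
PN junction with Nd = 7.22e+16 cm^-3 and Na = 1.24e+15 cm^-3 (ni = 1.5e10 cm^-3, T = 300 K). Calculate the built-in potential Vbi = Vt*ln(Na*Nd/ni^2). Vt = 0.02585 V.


Step 1: Compute Na*Nd/ni^2 = 1.24e+15 * 7.22e+16 / (1.5e10)^2 = 3.9790e+11
Step 2: ln(3.9790e+11) = 26.7095
Step 3: Vbi = 0.02585 * 26.7095 = 0.69 V

0.69


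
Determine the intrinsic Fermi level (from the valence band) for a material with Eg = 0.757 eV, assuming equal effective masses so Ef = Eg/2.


Step 1: For an intrinsic semiconductor, the Fermi level sits at midgap.
Step 2: Ef = Eg / 2 = 0.757 / 2 = 0.3785 eV

0.3785


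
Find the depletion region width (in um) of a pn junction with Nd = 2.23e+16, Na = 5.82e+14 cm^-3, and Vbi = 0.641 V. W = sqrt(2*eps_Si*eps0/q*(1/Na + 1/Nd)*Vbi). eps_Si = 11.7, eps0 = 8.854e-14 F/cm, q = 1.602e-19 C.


Step 1: 1/Na + 1/Nd = 1/5.82e+14 + 1/2.23e+16 = 1.76306e-15
Step 2: 2*eps*eps0/q = 2*11.7*8.854e-14/1.602e-19 = 1.293281e+07
Step 3: W^2 = 1.293281e+07 * 1.76306e-15 * 0.641 = 1.46156e-08
Step 4: W = sqrt(1.46156e-08) = 1.209e-04 cm = 1.209 um

1.209


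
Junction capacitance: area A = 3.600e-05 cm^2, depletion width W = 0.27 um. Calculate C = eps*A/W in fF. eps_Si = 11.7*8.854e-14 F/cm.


Step 1: eps_Si = 11.7 * 8.854e-14 = 1.035918e-12 F/cm
Step 2: W in cm = 0.27 * 1e-4 = 2.70e-05 cm
Step 3: C = 1.035918e-12 * 3.600e-05 / 2.70e-05 = 1.381224e-12 F
Step 4: C = 1381.22 fF

1381.22


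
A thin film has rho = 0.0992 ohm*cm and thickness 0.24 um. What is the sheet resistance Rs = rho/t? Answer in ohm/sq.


Step 1: Convert thickness to cm: t = 0.24 um = 2.4000e-05 cm
Step 2: Rs = rho / t = 0.0992 / 2.4000e-05
Step 3: Rs = 4133.3 ohm/sq

4133.3


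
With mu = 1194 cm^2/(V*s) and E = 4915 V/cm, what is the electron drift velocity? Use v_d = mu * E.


Step 1: v_d = mu * E
Step 2: v_d = 1194 * 4915 = 5868510
Step 3: v_d = 5.87e+06 cm/s

5.87e+06


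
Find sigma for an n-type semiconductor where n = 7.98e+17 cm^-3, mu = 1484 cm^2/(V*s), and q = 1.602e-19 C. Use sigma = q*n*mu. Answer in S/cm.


Step 1: sigma = q * n * mu
Step 2: sigma = 1.602e-19 * 7.98e+17 * 1484
Step 3: sigma = 1.897e+02 S/cm

1.897e+02


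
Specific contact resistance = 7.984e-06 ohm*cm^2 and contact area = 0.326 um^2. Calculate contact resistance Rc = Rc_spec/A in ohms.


Step 1: Convert area to cm^2: 0.326 um^2 = 3.2600e-09 cm^2
Step 2: Rc = Rc_spec / A = 7.984e-06 / 3.2600e-09
Step 3: Rc = 2.45e+03 ohms

2.45e+03


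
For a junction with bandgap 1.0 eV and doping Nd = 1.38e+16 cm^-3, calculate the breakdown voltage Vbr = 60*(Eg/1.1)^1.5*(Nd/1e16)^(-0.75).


Step 1: Eg/1.1 = 1.0/1.1 = 0.909091
Step 2: (Eg/1.1)^1.5 = 0.909091^1.5 = 0.866784
Step 3: (Nd/1e16)^(-0.75) = (1.38)^(-0.75) = 0.785400
Step 4: Vbr = 60 * 0.866784 * 0.785400 = 40.8 V

40.8


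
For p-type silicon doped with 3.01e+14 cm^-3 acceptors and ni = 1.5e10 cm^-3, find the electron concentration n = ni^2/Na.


Step 1: Majority hole concentration p ≈ Na = 3.01e+14 cm^-3
Step 2: n = ni^2 / Na = (1.5e10)^2 / 3.01e+14
Step 3: n = 7.48e+05 cm^-3

7.48e+05


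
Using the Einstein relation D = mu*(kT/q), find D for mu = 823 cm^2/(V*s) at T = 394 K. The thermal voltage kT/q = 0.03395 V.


Step 1: D = mu * (kT/q)
Step 2: D = 823 * 0.03395
Step 3: D = 27.94 cm^2/s

27.94


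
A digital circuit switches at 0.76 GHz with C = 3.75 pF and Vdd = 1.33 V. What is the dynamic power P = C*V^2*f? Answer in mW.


Step 1: V^2 = 1.33^2 = 1.7689 V^2
Step 2: P = C*V^2*f = 3.75e-12 F * 1.7689 * 0.76e9 Hz
Step 3: P = 5.041365e-03 W
Step 4: P = 5.041 mW

5.041


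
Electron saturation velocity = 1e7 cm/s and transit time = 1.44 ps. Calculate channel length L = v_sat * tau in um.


Step 1: tau in seconds = 1.44 ps * 1e-12 = 1.4400e-12 s
Step 2: L = v_sat * tau = 1e7 * 1.4400e-12 = 1.4400e-05 cm
Step 3: L in um = 1.4400e-05 * 1e4 = 0.144 um

0.144


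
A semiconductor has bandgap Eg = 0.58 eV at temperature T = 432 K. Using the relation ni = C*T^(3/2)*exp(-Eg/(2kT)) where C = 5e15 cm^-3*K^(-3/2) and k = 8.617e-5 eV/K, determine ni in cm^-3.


Step 1: Compute kT = 8.617e-5 * 432 = 0.03722544 eV
Step 2: Exponent = -Eg/(2kT) = -0.58/(2*0.03722544) = -7.79037
Step 3: T^(3/2) = 432^1.5 = 8978.95
Step 4: ni = 5e15 * 8978.95 * exp(-7.79037) = 1.86e+16 cm^-3

1.86e+16


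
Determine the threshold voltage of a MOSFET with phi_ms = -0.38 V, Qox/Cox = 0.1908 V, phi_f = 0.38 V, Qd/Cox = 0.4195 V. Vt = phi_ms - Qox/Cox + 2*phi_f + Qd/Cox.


Step 1: Vt = phi_ms - Qox/Cox + 2*phi_f + Qd/Cox
Step 2: Vt = -0.38 - 0.1908 + 2*0.38 + 0.4195
Step 3: Vt = -0.38 - 0.1908 + 0.76 + 0.4195
Step 4: Vt = 0.6087 V

0.6087


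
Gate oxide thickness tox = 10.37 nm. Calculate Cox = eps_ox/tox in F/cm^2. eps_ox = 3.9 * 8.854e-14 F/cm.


Step 1: eps_ox = 3.9 * 8.854e-14 = 3.45306e-13 F/cm
Step 2: tox in cm = 10.37 nm * 1e-7 = 1.0370e-06 cm
Step 3: Cox = 3.45306e-13 / 1.0370e-06 = 3.33e-07 F/cm^2

3.33e-07


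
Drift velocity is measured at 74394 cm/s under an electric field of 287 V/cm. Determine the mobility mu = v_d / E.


Step 1: mu = v_d / E
Step 2: mu = 74394 / 287
Step 3: mu = 259.21 cm^2/(V*s)

259.21


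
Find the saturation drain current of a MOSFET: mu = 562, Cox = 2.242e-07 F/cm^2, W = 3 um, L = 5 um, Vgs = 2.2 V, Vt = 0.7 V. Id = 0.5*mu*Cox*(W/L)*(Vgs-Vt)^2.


Step 1: Overdrive voltage Vov = Vgs - Vt = 2.2 - 0.7 = 1.5 V
Step 2: W/L = 3/5 = 0.6
Step 3: Id = 0.5 * 562 * 2.242e-07 * 0.6 * 1.5^2
Step 4: Id = 8.51e-05 A

8.51e-05


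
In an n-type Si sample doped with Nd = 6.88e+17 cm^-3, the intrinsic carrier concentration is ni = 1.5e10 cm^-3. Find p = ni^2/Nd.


Step 1: Since Nd >> ni, n ≈ Nd = 6.88e+17 cm^-3
Step 2: p = ni^2 / n = (1.5e10)^2 / 6.88e+17
Step 3: p = 2.25e20 / 6.88e+17 = 3.27e+02 cm^-3

3.27e+02


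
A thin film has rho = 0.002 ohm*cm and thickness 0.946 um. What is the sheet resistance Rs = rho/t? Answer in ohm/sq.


Step 1: Convert thickness to cm: t = 0.946 um = 9.4600e-05 cm
Step 2: Rs = rho / t = 0.002 / 9.4600e-05
Step 3: Rs = 21.1 ohm/sq

21.1


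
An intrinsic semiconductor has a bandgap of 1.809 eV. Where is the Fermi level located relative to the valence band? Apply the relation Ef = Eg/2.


Step 1: For an intrinsic semiconductor, the Fermi level sits at midgap.
Step 2: Ef = Eg / 2 = 1.809 / 2 = 0.9045 eV

0.9045


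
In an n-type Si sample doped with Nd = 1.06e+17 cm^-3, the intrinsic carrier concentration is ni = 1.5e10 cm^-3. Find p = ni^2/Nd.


Step 1: Since Nd >> ni, n ≈ Nd = 1.06e+17 cm^-3
Step 2: p = ni^2 / n = (1.5e10)^2 / 1.06e+17
Step 3: p = 2.25e20 / 1.06e+17 = 2.12e+03 cm^-3

2.12e+03


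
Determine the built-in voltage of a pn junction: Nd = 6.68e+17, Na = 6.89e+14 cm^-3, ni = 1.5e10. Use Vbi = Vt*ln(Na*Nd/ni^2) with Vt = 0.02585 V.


Step 1: Compute Na*Nd/ni^2 = 6.89e+14 * 6.68e+17 / (1.5e10)^2 = 2.0456e+12
Step 2: ln(2.0456e+12) = 28.3467
Step 3: Vbi = 0.02585 * 28.3467 = 0.733 V

0.733


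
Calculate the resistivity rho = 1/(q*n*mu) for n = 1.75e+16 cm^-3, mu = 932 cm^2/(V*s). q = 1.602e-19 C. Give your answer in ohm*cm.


Step 1: sigma = q * n * mu = 1.602e-19 * 1.75e+16 * 932 = 2.61286e+00 S/cm
Step 2: rho = 1 / sigma = 1 / 2.61286e+00 = 0.3827 ohm*cm

0.3827


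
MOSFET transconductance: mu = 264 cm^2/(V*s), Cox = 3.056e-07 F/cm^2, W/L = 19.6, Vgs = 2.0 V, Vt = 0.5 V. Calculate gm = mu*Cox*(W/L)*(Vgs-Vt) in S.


Step 1: Vov = Vgs - Vt = 2.0 - 0.5 = 1.5 V
Step 2: gm = mu * Cox * (W/L) * Vov
Step 3: gm = 264 * 3.056e-07 * 19.6 * 1.5 = 2.37e-03 S

2.37e-03


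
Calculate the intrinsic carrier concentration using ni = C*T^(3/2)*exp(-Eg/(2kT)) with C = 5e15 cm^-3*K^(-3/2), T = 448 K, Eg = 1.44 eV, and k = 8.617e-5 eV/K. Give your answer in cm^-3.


Step 1: Compute kT = 8.617e-5 * 448 = 0.03860416 eV
Step 2: Exponent = -Eg/(2kT) = -1.44/(2*0.03860416) = -18.65084
Step 3: T^(3/2) = 448^1.5 = 9482.37
Step 4: ni = 5e15 * 9482.37 * exp(-18.65084) = 3.77e+11 cm^-3

3.77e+11


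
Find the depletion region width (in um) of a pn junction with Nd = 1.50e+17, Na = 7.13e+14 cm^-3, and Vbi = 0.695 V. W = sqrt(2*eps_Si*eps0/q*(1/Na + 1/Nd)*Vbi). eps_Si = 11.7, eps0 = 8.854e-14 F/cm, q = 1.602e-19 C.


Step 1: 1/Na + 1/Nd = 1/7.13e+14 + 1/1.50e+17 = 1.40919e-15
Step 2: 2*eps*eps0/q = 2*11.7*8.854e-14/1.602e-19 = 1.293281e+07
Step 3: W^2 = 1.293281e+07 * 1.40919e-15 * 0.695 = 1.26662e-08
Step 4: W = sqrt(1.26662e-08) = 1.125e-04 cm = 1.125 um

1.125


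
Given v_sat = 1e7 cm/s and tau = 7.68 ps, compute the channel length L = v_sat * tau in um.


Step 1: tau in seconds = 7.68 ps * 1e-12 = 7.6800e-12 s
Step 2: L = v_sat * tau = 1e7 * 7.6800e-12 = 7.6800e-05 cm
Step 3: L in um = 7.6800e-05 * 1e4 = 0.768 um

0.768


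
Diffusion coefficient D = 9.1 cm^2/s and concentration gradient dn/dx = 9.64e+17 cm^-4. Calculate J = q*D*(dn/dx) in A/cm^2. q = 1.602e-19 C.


Step 1: J = q * D * (dn/dx)
Step 2: J = 1.602e-19 * 9.1 * 9.64e+17
Step 3: J = 1.41e+00 A/cm^2

1.41e+00


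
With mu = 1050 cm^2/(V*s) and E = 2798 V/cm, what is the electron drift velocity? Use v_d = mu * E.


Step 1: v_d = mu * E
Step 2: v_d = 1050 * 2798 = 2937900
Step 3: v_d = 2.94e+06 cm/s

2.94e+06


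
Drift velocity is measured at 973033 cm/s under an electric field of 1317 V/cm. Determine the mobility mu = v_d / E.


Step 1: mu = v_d / E
Step 2: mu = 973033 / 1317
Step 3: mu = 738.83 cm^2/(V*s)

738.83


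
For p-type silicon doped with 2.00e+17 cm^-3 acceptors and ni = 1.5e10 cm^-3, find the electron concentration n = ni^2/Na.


Step 1: Majority hole concentration p ≈ Na = 2.00e+17 cm^-3
Step 2: n = ni^2 / Na = (1.5e10)^2 / 2.00e+17
Step 3: n = 1.13e+03 cm^-3

1.13e+03


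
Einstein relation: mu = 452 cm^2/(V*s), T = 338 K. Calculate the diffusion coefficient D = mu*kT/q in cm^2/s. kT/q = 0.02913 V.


Step 1: D = mu * (kT/q)
Step 2: D = 452 * 0.02913
Step 3: D = 13.17 cm^2/s

13.17


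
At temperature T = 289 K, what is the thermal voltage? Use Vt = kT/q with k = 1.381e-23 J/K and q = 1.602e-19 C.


Step 1: kT = 1.381e-23 * 289 = 3.99109e-21 J
Step 2: Vt = kT/q = 3.99109e-21 / 1.602e-19
Step 3: Vt = 0.02491 V

0.02491


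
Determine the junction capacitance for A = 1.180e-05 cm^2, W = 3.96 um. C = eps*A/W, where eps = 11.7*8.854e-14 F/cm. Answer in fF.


Step 1: eps_Si = 11.7 * 8.854e-14 = 1.035918e-12 F/cm
Step 2: W in cm = 3.96 * 1e-4 = 3.96e-04 cm
Step 3: C = 1.035918e-12 * 1.180e-05 / 3.96e-04 = 3.086826e-14 F
Step 4: C = 30.87 fF

30.87


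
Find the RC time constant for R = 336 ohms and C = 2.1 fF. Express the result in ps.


Step 1: tau = R * C
Step 2: tau = 336 * 2.1 fF = 336 * 2.1e-15 F
Step 3: tau = 7.056e-13 s = 0.7056 ps

0.7056


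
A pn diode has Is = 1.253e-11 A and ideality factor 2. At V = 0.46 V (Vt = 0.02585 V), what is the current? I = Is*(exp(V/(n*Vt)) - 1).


Step 1: V/(n*Vt) = 0.46/(2*0.02585) = 8.8975
Step 2: exp(8.8975) = 7.3137e+03
Step 3: I = 1.253e-11 * (7.3137e+03 - 1) = 9.16e-08 A

9.16e-08


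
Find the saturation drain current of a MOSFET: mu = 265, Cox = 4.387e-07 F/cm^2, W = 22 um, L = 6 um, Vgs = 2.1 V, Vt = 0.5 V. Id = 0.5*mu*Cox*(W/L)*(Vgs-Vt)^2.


Step 1: Overdrive voltage Vov = Vgs - Vt = 2.1 - 0.5 = 1.6 V
Step 2: W/L = 22/6 = 3.66667
Step 3: Id = 0.5 * 265 * 4.387e-07 * 3.66667 * 1.6^2
Step 4: Id = 5.46e-04 A

5.46e-04


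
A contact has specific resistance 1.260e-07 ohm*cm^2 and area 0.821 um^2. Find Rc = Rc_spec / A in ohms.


Step 1: Convert area to cm^2: 0.821 um^2 = 8.2100e-09 cm^2
Step 2: Rc = Rc_spec / A = 1.260e-07 / 8.2100e-09
Step 3: Rc = 1.53e+01 ohms

1.53e+01


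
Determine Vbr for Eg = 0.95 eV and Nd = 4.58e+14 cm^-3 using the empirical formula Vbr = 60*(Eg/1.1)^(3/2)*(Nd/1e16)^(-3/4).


Step 1: Eg/1.1 = 0.95/1.1 = 0.863636
Step 2: (Eg/1.1)^1.5 = 0.863636^1.5 = 0.802594
Step 3: (Nd/1e16)^(-0.75) = (0.0458)^(-0.75) = 10.100686
Step 4: Vbr = 60 * 0.802594 * 10.100686 = 486.4 V

486.4


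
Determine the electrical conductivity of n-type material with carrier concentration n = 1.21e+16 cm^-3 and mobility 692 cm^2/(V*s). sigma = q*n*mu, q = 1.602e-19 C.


Step 1: sigma = q * n * mu
Step 2: sigma = 1.602e-19 * 1.21e+16 * 692
Step 3: sigma = 1.341e+00 S/cm

1.341e+00


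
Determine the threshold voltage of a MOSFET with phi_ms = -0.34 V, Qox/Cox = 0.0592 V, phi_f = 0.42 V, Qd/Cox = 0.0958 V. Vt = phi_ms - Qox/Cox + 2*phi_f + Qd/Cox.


Step 1: Vt = phi_ms - Qox/Cox + 2*phi_f + Qd/Cox
Step 2: Vt = -0.34 - 0.0592 + 2*0.42 + 0.0958
Step 3: Vt = -0.34 - 0.0592 + 0.84 + 0.0958
Step 4: Vt = 0.5366 V

0.5366


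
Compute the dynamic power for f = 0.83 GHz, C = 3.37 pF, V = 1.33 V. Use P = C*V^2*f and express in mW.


Step 1: V^2 = 1.33^2 = 1.7689 V^2
Step 2: P = C*V^2*f = 3.37e-12 F * 1.7689 * 0.83e9 Hz
Step 3: P = 4.94779019e-03 W
Step 4: P = 4.948 mW

4.948


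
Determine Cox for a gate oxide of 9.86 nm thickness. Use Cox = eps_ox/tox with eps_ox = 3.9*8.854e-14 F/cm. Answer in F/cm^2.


Step 1: eps_ox = 3.9 * 8.854e-14 = 3.45306e-13 F/cm
Step 2: tox in cm = 9.86 nm * 1e-7 = 9.8600e-07 cm
Step 3: Cox = 3.45306e-13 / 9.8600e-07 = 3.50e-07 F/cm^2

3.50e-07


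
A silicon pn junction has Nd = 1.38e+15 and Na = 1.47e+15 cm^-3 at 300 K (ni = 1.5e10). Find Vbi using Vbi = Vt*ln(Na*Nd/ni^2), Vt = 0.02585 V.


Step 1: Compute Na*Nd/ni^2 = 1.47e+15 * 1.38e+15 / (1.5e10)^2 = 9.0160e+09
Step 2: ln(9.0160e+09) = 22.9223
Step 3: Vbi = 0.02585 * 22.9223 = 0.593 V

0.593


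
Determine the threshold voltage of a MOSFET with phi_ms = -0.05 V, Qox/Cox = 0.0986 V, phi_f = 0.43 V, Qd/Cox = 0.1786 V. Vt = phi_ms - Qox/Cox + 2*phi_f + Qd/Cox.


Step 1: Vt = phi_ms - Qox/Cox + 2*phi_f + Qd/Cox
Step 2: Vt = -0.05 - 0.0986 + 2*0.43 + 0.1786
Step 3: Vt = -0.05 - 0.0986 + 0.86 + 0.1786
Step 4: Vt = 0.89 V

0.89


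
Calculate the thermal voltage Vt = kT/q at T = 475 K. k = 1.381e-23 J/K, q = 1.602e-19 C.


Step 1: kT = 1.381e-23 * 475 = 6.55975e-21 J
Step 2: Vt = kT/q = 6.55975e-21 / 1.602e-19
Step 3: Vt = 0.04095 V

0.04095


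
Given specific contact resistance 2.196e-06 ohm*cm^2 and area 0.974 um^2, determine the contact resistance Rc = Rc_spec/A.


Step 1: Convert area to cm^2: 0.974 um^2 = 9.7400e-09 cm^2
Step 2: Rc = Rc_spec / A = 2.196e-06 / 9.7400e-09
Step 3: Rc = 2.25e+02 ohms

2.25e+02


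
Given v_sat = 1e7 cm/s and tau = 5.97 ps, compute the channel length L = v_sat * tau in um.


Step 1: tau in seconds = 5.97 ps * 1e-12 = 5.9700e-12 s
Step 2: L = v_sat * tau = 1e7 * 5.9700e-12 = 5.9700e-05 cm
Step 3: L in um = 5.9700e-05 * 1e4 = 0.597 um

0.597


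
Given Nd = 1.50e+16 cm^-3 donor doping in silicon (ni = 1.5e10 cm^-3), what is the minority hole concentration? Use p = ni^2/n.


Step 1: Since Nd >> ni, n ≈ Nd = 1.50e+16 cm^-3
Step 2: p = ni^2 / n = (1.5e10)^2 / 1.50e+16
Step 3: p = 2.25e20 / 1.50e+16 = 1.50e+04 cm^-3

1.50e+04


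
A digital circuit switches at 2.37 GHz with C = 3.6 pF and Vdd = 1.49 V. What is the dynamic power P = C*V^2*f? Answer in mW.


Step 1: V^2 = 1.49^2 = 2.2201 V^2
Step 2: P = C*V^2*f = 3.6e-12 F * 2.2201 * 2.37e9 Hz
Step 3: P = 1.89418932e-02 W
Step 4: P = 18.942 mW

18.942


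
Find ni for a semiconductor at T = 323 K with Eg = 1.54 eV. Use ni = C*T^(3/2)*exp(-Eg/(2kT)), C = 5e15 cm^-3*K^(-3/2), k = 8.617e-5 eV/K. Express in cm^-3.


Step 1: Compute kT = 8.617e-5 * 323 = 0.02783291 eV
Step 2: Exponent = -Eg/(2kT) = -1.54/(2*0.02783291) = -27.66509
Step 3: T^(3/2) = 323^1.5 = 5805.02
Step 4: ni = 5e15 * 5805.02 * exp(-27.66509) = 2.81e+07 cm^-3

2.81e+07


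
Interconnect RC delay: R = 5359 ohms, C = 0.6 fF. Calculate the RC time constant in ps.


Step 1: tau = R * C
Step 2: tau = 5359 * 0.6 fF = 5359 * 6.0e-16 F
Step 3: tau = 3.2154e-12 s = 3.2154 ps

3.2154


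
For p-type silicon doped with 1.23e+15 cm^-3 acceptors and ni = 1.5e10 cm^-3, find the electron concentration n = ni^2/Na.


Step 1: Majority hole concentration p ≈ Na = 1.23e+15 cm^-3
Step 2: n = ni^2 / Na = (1.5e10)^2 / 1.23e+15
Step 3: n = 1.83e+05 cm^-3

1.83e+05


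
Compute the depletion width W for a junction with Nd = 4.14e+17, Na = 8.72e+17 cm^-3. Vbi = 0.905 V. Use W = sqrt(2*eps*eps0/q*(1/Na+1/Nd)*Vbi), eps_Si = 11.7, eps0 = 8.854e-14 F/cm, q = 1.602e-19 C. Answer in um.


Step 1: 1/Na + 1/Nd = 1/8.72e+17 + 1/4.14e+17 = 3.56225e-18
Step 2: 2*eps*eps0/q = 2*11.7*8.854e-14/1.602e-19 = 1.293281e+07
Step 3: W^2 = 1.293281e+07 * 3.56225e-18 * 0.905 = 4.16933e-11
Step 4: W = sqrt(4.16933e-11) = 6.457e-06 cm = 0.06457 um

0.06457


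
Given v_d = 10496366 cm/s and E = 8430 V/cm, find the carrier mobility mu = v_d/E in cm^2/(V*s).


Step 1: mu = v_d / E
Step 2: mu = 10496366 / 8430
Step 3: mu = 1245.12 cm^2/(V*s)

1245.12


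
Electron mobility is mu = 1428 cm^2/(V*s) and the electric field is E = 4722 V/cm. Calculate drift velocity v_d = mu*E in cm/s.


Step 1: v_d = mu * E
Step 2: v_d = 1428 * 4722 = 6743016
Step 3: v_d = 6.74e+06 cm/s

6.74e+06


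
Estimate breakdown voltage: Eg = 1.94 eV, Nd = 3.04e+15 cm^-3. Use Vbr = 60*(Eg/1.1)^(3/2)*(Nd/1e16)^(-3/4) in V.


Step 1: Eg/1.1 = 1.94/1.1 = 1.763636
Step 2: (Eg/1.1)^1.5 = 1.763636^1.5 = 2.342143
Step 3: (Nd/1e16)^(-0.75) = (0.304)^(-0.75) = 2.442558
Step 4: Vbr = 60 * 2.342143 * 2.442558 = 343.2 V

343.2


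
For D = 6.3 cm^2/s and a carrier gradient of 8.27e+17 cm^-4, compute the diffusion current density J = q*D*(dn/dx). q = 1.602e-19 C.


Step 1: J = q * D * (dn/dx)
Step 2: J = 1.602e-19 * 6.3 * 8.27e+17
Step 3: J = 8.35e-01 A/cm^2

8.35e-01


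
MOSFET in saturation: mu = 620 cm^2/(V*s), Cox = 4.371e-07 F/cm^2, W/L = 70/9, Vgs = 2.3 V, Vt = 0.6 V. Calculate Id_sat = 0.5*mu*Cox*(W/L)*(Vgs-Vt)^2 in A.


Step 1: Overdrive voltage Vov = Vgs - Vt = 2.3 - 0.6 = 1.7 V
Step 2: W/L = 70/9 = 7.77778
Step 3: Id = 0.5 * 620 * 4.371e-07 * 7.77778 * 1.7^2
Step 4: Id = 3.05e-03 A

3.05e-03


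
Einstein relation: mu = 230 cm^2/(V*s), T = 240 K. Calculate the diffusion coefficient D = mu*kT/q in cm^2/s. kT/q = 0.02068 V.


Step 1: D = mu * (kT/q)
Step 2: D = 230 * 0.02068
Step 3: D = 4.76 cm^2/s

4.76


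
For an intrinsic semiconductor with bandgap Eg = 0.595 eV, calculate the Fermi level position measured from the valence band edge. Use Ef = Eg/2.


Step 1: For an intrinsic semiconductor, the Fermi level sits at midgap.
Step 2: Ef = Eg / 2 = 0.595 / 2 = 0.2975 eV

0.2975


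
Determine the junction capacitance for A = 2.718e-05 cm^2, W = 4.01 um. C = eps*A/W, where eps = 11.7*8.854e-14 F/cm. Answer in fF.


Step 1: eps_Si = 11.7 * 8.854e-14 = 1.035918e-12 F/cm
Step 2: W in cm = 4.01 * 1e-4 = 4.01e-04 cm
Step 3: C = 1.035918e-12 * 2.718e-05 / 4.01e-04 = 7.021509e-14 F
Step 4: C = 70.22 fF

70.22


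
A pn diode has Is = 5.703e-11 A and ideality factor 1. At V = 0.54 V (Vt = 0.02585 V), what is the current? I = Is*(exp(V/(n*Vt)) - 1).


Step 1: V/(n*Vt) = 0.54/(1*0.02585) = 20.8897
Step 2: exp(20.8897) = 1.1811e+09
Step 3: I = 5.703e-11 * (1.1811e+09 - 1) = 6.74e-02 A

6.74e-02


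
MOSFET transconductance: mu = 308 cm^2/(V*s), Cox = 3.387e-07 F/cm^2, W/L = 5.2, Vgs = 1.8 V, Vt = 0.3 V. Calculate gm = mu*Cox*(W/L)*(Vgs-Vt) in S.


Step 1: Vov = Vgs - Vt = 1.8 - 0.3 = 1.5 V
Step 2: gm = mu * Cox * (W/L) * Vov
Step 3: gm = 308 * 3.387e-07 * 5.2 * 1.5 = 8.14e-04 S

8.14e-04


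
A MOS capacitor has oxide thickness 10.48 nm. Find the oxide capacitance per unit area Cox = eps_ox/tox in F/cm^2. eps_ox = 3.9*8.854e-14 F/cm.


Step 1: eps_ox = 3.9 * 8.854e-14 = 3.45306e-13 F/cm
Step 2: tox in cm = 10.48 nm * 1e-7 = 1.0480e-06 cm
Step 3: Cox = 3.45306e-13 / 1.0480e-06 = 3.29e-07 F/cm^2

3.29e-07


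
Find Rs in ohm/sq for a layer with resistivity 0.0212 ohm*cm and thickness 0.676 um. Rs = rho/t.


Step 1: Convert thickness to cm: t = 0.676 um = 6.7600e-05 cm
Step 2: Rs = rho / t = 0.0212 / 6.7600e-05
Step 3: Rs = 313.6 ohm/sq

313.6


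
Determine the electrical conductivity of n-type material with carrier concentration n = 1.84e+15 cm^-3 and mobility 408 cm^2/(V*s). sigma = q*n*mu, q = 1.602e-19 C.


Step 1: sigma = q * n * mu
Step 2: sigma = 1.602e-19 * 1.84e+15 * 408
Step 3: sigma = 1.203e-01 S/cm

1.203e-01


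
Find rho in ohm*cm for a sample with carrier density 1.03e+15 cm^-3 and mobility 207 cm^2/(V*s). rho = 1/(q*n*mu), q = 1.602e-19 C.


Step 1: sigma = q * n * mu = 1.602e-19 * 1.03e+15 * 207 = 3.41562e-02 S/cm
Step 2: rho = 1 / sigma = 1 / 3.41562e-02 = 29.28 ohm*cm

29.28


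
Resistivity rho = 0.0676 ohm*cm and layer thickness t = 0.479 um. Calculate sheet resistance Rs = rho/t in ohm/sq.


Step 1: Convert thickness to cm: t = 0.479 um = 4.7900e-05 cm
Step 2: Rs = rho / t = 0.0676 / 4.7900e-05
Step 3: Rs = 1411.3 ohm/sq

1411.3


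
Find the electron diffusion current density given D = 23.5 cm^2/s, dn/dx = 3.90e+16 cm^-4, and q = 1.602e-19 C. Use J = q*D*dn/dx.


Step 1: J = q * D * (dn/dx)
Step 2: J = 1.602e-19 * 23.5 * 3.90e+16
Step 3: J = 1.47e-01 A/cm^2

1.47e-01


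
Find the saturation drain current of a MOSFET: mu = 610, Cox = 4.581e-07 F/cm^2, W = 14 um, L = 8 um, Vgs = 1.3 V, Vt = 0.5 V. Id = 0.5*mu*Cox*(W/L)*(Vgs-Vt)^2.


Step 1: Overdrive voltage Vov = Vgs - Vt = 1.3 - 0.5 = 0.8 V
Step 2: W/L = 14/8 = 1.75
Step 3: Id = 0.5 * 610 * 4.581e-07 * 1.75 * 0.8^2
Step 4: Id = 1.56e-04 A

1.56e-04


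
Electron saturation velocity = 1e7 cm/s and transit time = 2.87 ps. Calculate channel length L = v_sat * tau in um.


Step 1: tau in seconds = 2.87 ps * 1e-12 = 2.8700e-12 s
Step 2: L = v_sat * tau = 1e7 * 2.8700e-12 = 2.8700e-05 cm
Step 3: L in um = 2.8700e-05 * 1e4 = 0.287 um

0.287


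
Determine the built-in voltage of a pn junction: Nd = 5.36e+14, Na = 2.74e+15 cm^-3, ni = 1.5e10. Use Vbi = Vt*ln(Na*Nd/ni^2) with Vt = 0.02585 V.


Step 1: Compute Na*Nd/ni^2 = 2.74e+15 * 5.36e+14 / (1.5e10)^2 = 6.5273e+09
Step 2: ln(6.5273e+09) = 22.5993
Step 3: Vbi = 0.02585 * 22.5993 = 0.584 V

0.584


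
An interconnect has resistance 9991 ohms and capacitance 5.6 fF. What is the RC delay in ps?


Step 1: tau = R * C
Step 2: tau = 9991 * 5.6 fF = 9991 * 5.6e-15 F
Step 3: tau = 5.59496e-11 s = 55.9496 ps

55.9496


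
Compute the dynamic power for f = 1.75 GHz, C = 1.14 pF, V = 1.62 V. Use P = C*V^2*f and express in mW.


Step 1: V^2 = 1.62^2 = 2.6244 V^2
Step 2: P = C*V^2*f = 1.14e-12 F * 2.6244 * 1.75e9 Hz
Step 3: P = 5.235678e-03 W
Step 4: P = 5.236 mW

5.236


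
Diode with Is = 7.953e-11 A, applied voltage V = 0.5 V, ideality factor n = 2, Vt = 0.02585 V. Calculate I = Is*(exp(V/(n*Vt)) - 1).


Step 1: V/(n*Vt) = 0.5/(2*0.02585) = 9.6712
Step 2: exp(9.6712) = 1.5854e+04
Step 3: I = 7.953e-11 * (1.5854e+04 - 1) = 1.26e-06 A

1.26e-06


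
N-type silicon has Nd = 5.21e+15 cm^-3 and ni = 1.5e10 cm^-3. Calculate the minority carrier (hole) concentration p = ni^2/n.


Step 1: Since Nd >> ni, n ≈ Nd = 5.21e+15 cm^-3
Step 2: p = ni^2 / n = (1.5e10)^2 / 5.21e+15
Step 3: p = 2.25e20 / 5.21e+15 = 4.32e+04 cm^-3

4.32e+04


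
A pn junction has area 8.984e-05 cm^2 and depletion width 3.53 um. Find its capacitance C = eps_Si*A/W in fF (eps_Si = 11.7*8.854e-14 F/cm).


Step 1: eps_Si = 11.7 * 8.854e-14 = 1.035918e-12 F/cm
Step 2: W in cm = 3.53 * 1e-4 = 3.53e-04 cm
Step 3: C = 1.035918e-12 * 8.984e-05 / 3.53e-04 = 2.636455e-13 F
Step 4: C = 263.65 fF

263.65


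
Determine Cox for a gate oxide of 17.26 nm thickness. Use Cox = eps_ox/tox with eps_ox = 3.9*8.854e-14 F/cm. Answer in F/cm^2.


Step 1: eps_ox = 3.9 * 8.854e-14 = 3.45306e-13 F/cm
Step 2: tox in cm = 17.26 nm * 1e-7 = 1.7260e-06 cm
Step 3: Cox = 3.45306e-13 / 1.7260e-06 = 2.00e-07 F/cm^2

2.00e-07


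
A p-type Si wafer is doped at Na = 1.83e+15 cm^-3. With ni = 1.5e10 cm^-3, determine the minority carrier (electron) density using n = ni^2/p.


Step 1: Majority hole concentration p ≈ Na = 1.83e+15 cm^-3
Step 2: n = ni^2 / Na = (1.5e10)^2 / 1.83e+15
Step 3: n = 1.23e+05 cm^-3

1.23e+05


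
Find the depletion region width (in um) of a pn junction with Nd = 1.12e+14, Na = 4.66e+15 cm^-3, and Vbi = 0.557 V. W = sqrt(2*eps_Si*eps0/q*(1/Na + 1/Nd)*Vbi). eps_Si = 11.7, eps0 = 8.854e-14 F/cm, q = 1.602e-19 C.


Step 1: 1/Na + 1/Nd = 1/4.66e+15 + 1/1.12e+14 = 9.14316e-15
Step 2: 2*eps*eps0/q = 2*11.7*8.854e-14/1.602e-19 = 1.293281e+07
Step 3: W^2 = 1.293281e+07 * 9.14316e-15 * 0.557 = 6.58634e-08
Step 4: W = sqrt(6.58634e-08) = 2.566e-04 cm = 2.566 um

2.566


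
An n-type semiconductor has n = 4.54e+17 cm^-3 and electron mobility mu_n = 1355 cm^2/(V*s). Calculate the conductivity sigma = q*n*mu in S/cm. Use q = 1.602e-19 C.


Step 1: sigma = q * n * mu
Step 2: sigma = 1.602e-19 * 4.54e+17 * 1355
Step 3: sigma = 9.855e+01 S/cm

9.855e+01


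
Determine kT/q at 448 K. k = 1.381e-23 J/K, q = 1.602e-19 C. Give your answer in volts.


Step 1: kT = 1.381e-23 * 448 = 6.18688e-21 J
Step 2: Vt = kT/q = 6.18688e-21 / 1.602e-19
Step 3: Vt = 0.03862 V

0.03862


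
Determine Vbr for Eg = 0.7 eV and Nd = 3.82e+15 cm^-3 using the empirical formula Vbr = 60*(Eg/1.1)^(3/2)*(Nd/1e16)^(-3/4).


Step 1: Eg/1.1 = 0.7/1.1 = 0.636364
Step 2: (Eg/1.1)^1.5 = 0.636364^1.5 = 0.507643
Step 3: (Nd/1e16)^(-0.75) = (0.382)^(-0.75) = 2.058034
Step 4: Vbr = 60 * 0.507643 * 2.058034 = 62.7 V

62.7


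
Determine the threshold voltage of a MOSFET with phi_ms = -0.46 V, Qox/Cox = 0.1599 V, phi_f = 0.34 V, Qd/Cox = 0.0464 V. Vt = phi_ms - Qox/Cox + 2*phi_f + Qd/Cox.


Step 1: Vt = phi_ms - Qox/Cox + 2*phi_f + Qd/Cox
Step 2: Vt = -0.46 - 0.1599 + 2*0.34 + 0.0464
Step 3: Vt = -0.46 - 0.1599 + 0.68 + 0.0464
Step 4: Vt = 0.1065 V

0.1065


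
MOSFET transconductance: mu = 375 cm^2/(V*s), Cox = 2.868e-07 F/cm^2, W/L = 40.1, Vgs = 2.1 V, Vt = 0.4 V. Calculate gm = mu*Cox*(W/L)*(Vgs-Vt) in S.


Step 1: Vov = Vgs - Vt = 2.1 - 0.4 = 1.7 V
Step 2: gm = mu * Cox * (W/L) * Vov
Step 3: gm = 375 * 2.868e-07 * 40.1 * 1.7 = 7.33e-03 S

7.33e-03


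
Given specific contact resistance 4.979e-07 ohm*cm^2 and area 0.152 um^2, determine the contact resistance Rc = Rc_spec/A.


Step 1: Convert area to cm^2: 0.152 um^2 = 1.5200e-09 cm^2
Step 2: Rc = Rc_spec / A = 4.979e-07 / 1.5200e-09
Step 3: Rc = 3.28e+02 ohms

3.28e+02


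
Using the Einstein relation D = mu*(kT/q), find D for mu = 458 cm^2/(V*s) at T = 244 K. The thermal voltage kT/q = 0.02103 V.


Step 1: D = mu * (kT/q)
Step 2: D = 458 * 0.02103
Step 3: D = 9.63 cm^2/s

9.63


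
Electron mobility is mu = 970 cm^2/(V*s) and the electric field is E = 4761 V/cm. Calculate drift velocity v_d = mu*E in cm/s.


Step 1: v_d = mu * E
Step 2: v_d = 970 * 4761 = 4618170
Step 3: v_d = 4.62e+06 cm/s

4.62e+06


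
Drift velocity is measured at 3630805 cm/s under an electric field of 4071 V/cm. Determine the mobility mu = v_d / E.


Step 1: mu = v_d / E
Step 2: mu = 3630805 / 4071
Step 3: mu = 891.87 cm^2/(V*s)

891.87


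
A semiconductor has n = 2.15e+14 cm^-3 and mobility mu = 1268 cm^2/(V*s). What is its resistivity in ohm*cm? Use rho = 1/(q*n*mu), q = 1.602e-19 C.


Step 1: sigma = q * n * mu = 1.602e-19 * 2.15e+14 * 1268 = 4.36737e-02 S/cm
Step 2: rho = 1 / sigma = 1 / 4.36737e-02 = 22.9 ohm*cm

22.9


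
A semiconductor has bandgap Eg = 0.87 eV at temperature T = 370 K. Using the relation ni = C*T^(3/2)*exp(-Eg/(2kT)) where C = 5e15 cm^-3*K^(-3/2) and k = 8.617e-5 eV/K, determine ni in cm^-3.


Step 1: Compute kT = 8.617e-5 * 370 = 0.0318829 eV
Step 2: Exponent = -Eg/(2kT) = -0.87/(2*0.0318829) = -13.64368
Step 3: T^(3/2) = 370^1.5 = 7117.09
Step 4: ni = 5e15 * 7117.09 * exp(-13.64368) = 4.23e+13 cm^-3

4.23e+13


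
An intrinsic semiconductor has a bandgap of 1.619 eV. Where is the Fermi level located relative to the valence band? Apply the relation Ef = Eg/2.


Step 1: For an intrinsic semiconductor, the Fermi level sits at midgap.
Step 2: Ef = Eg / 2 = 1.619 / 2 = 0.8095 eV

0.8095


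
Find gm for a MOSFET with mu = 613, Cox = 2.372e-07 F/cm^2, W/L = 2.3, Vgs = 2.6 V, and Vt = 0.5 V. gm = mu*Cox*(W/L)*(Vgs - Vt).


Step 1: Vov = Vgs - Vt = 2.6 - 0.5 = 2.1 V
Step 2: gm = mu * Cox * (W/L) * Vov
Step 3: gm = 613 * 2.372e-07 * 2.3 * 2.1 = 7.02e-04 S

7.02e-04


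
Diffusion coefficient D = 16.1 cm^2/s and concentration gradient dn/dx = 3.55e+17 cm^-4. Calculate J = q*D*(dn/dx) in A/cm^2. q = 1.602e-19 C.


Step 1: J = q * D * (dn/dx)
Step 2: J = 1.602e-19 * 16.1 * 3.55e+17
Step 3: J = 9.16e-01 A/cm^2

9.16e-01


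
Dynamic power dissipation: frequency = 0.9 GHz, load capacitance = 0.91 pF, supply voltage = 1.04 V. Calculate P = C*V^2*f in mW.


Step 1: V^2 = 1.04^2 = 1.0816 V^2
Step 2: P = C*V^2*f = 0.91e-12 F * 1.0816 * 0.9e9 Hz
Step 3: P = 8.858304e-04 W
Step 4: P = 0.886 mW

0.886


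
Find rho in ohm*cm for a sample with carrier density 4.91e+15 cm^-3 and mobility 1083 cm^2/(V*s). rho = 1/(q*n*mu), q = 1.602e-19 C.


Step 1: sigma = q * n * mu = 1.602e-19 * 4.91e+15 * 1083 = 8.51868e-01 S/cm
Step 2: rho = 1 / sigma = 1 / 8.51868e-01 = 1.174 ohm*cm

1.174


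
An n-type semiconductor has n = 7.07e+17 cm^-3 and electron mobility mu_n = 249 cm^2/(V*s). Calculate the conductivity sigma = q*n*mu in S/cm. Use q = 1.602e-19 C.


Step 1: sigma = q * n * mu
Step 2: sigma = 1.602e-19 * 7.07e+17 * 249
Step 3: sigma = 2.820e+01 S/cm

2.820e+01


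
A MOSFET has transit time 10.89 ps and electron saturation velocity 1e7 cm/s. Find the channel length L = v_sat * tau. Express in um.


Step 1: tau in seconds = 10.89 ps * 1e-12 = 1.0890e-11 s
Step 2: L = v_sat * tau = 1e7 * 1.0890e-11 = 1.0890e-04 cm
Step 3: L in um = 1.0890e-04 * 1e4 = 1.089 um

1.089


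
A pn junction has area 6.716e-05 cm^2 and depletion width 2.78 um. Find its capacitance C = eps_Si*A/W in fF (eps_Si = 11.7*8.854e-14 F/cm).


Step 1: eps_Si = 11.7 * 8.854e-14 = 1.035918e-12 F/cm
Step 2: W in cm = 2.78 * 1e-4 = 2.78e-04 cm
Step 3: C = 1.035918e-12 * 6.716e-05 / 2.78e-04 = 2.502599e-13 F
Step 4: C = 250.26 fF

250.26


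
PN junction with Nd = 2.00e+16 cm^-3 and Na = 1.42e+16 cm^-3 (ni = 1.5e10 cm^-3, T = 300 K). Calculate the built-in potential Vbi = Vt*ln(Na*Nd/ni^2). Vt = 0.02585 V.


Step 1: Compute Na*Nd/ni^2 = 1.42e+16 * 2.00e+16 / (1.5e10)^2 = 1.2622e+12
Step 2: ln(1.2622e+12) = 27.8639
Step 3: Vbi = 0.02585 * 27.8639 = 0.72 V

0.72


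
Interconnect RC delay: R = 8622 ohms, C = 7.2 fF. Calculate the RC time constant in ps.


Step 1: tau = R * C
Step 2: tau = 8622 * 7.2 fF = 8622 * 7.2e-15 F
Step 3: tau = 6.20784e-11 s = 62.0784 ps

62.0784


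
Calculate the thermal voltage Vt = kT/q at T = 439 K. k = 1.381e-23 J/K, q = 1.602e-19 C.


Step 1: kT = 1.381e-23 * 439 = 6.06259e-21 J
Step 2: Vt = kT/q = 6.06259e-21 / 1.602e-19
Step 3: Vt = 0.03784 V

0.03784


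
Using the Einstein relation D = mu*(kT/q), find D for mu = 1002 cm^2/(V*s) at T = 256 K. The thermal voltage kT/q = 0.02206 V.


Step 1: D = mu * (kT/q)
Step 2: D = 1002 * 0.02206
Step 3: D = 22.1 cm^2/s

22.1


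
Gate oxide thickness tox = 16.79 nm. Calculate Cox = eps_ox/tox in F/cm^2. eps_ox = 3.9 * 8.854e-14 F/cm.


Step 1: eps_ox = 3.9 * 8.854e-14 = 3.45306e-13 F/cm
Step 2: tox in cm = 16.79 nm * 1e-7 = 1.6790e-06 cm
Step 3: Cox = 3.45306e-13 / 1.6790e-06 = 2.06e-07 F/cm^2

2.06e-07


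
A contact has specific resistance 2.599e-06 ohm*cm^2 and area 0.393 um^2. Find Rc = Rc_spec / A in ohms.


Step 1: Convert area to cm^2: 0.393 um^2 = 3.9300e-09 cm^2
Step 2: Rc = Rc_spec / A = 2.599e-06 / 3.9300e-09
Step 3: Rc = 6.61e+02 ohms

6.61e+02


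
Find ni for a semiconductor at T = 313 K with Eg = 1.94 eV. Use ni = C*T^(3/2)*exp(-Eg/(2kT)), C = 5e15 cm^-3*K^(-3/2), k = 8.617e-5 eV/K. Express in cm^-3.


Step 1: Compute kT = 8.617e-5 * 313 = 0.02697121 eV
Step 2: Exponent = -Eg/(2kT) = -1.94/(2*0.02697121) = -35.96427
Step 3: T^(3/2) = 313^1.5 = 5537.54
Step 4: ni = 5e15 * 5537.54 * exp(-35.96427) = 6.66e+03 cm^-3

6.66e+03


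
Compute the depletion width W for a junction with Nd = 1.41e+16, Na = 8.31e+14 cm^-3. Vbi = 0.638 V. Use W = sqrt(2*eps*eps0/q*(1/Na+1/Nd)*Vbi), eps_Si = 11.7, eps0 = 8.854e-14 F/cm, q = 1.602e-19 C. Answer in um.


Step 1: 1/Na + 1/Nd = 1/8.31e+14 + 1/1.41e+16 = 1.27429e-15
Step 2: 2*eps*eps0/q = 2*11.7*8.854e-14/1.602e-19 = 1.293281e+07
Step 3: W^2 = 1.293281e+07 * 1.27429e-15 * 0.638 = 1.05143e-08
Step 4: W = sqrt(1.05143e-08) = 1.025e-04 cm = 1.025 um

1.025


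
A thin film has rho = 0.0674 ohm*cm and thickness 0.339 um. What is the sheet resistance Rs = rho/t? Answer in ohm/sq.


Step 1: Convert thickness to cm: t = 0.339 um = 3.3900e-05 cm
Step 2: Rs = rho / t = 0.0674 / 3.3900e-05
Step 3: Rs = 1988.2 ohm/sq

1988.2


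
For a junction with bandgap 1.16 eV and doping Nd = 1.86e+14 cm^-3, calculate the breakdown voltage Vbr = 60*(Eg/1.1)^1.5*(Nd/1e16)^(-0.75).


Step 1: Eg/1.1 = 1.16/1.1 = 1.054545
Step 2: (Eg/1.1)^1.5 = 1.054545^1.5 = 1.082923
Step 3: (Nd/1e16)^(-0.75) = (0.0186)^(-0.75) = 19.854790
Step 4: Vbr = 60 * 1.082923 * 19.854790 = 1290.1 V

1290.1


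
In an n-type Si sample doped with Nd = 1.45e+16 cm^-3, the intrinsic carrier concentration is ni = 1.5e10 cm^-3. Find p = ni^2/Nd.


Step 1: Since Nd >> ni, n ≈ Nd = 1.45e+16 cm^-3
Step 2: p = ni^2 / n = (1.5e10)^2 / 1.45e+16
Step 3: p = 2.25e20 / 1.45e+16 = 1.55e+04 cm^-3

1.55e+04


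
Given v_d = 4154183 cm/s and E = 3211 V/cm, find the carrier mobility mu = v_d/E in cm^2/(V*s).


Step 1: mu = v_d / E
Step 2: mu = 4154183 / 3211
Step 3: mu = 1293.73 cm^2/(V*s)

1293.73


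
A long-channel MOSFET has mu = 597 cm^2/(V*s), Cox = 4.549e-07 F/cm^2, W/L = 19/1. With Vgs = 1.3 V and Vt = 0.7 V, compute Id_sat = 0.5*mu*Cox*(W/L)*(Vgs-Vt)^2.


Step 1: Overdrive voltage Vov = Vgs - Vt = 1.3 - 0.7 = 0.6 V
Step 2: W/L = 19/1 = 19
Step 3: Id = 0.5 * 597 * 4.549e-07 * 19 * 0.6^2
Step 4: Id = 9.29e-04 A

9.29e-04


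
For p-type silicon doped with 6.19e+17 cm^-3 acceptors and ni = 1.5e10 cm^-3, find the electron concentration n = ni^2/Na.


Step 1: Majority hole concentration p ≈ Na = 6.19e+17 cm^-3
Step 2: n = ni^2 / Na = (1.5e10)^2 / 6.19e+17
Step 3: n = 3.63e+02 cm^-3

3.63e+02


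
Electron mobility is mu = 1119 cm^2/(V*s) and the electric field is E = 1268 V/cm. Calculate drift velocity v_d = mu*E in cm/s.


Step 1: v_d = mu * E
Step 2: v_d = 1119 * 1268 = 1418892
Step 3: v_d = 1.42e+06 cm/s

1.42e+06


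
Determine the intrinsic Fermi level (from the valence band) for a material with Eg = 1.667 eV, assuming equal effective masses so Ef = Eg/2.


Step 1: For an intrinsic semiconductor, the Fermi level sits at midgap.
Step 2: Ef = Eg / 2 = 1.667 / 2 = 0.8335 eV

0.8335


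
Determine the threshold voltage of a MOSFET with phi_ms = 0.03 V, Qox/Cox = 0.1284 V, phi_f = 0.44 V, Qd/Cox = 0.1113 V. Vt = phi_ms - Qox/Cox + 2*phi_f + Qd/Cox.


Step 1: Vt = phi_ms - Qox/Cox + 2*phi_f + Qd/Cox
Step 2: Vt = 0.03 - 0.1284 + 2*0.44 + 0.1113
Step 3: Vt = 0.03 - 0.1284 + 0.88 + 0.1113
Step 4: Vt = 0.8929 V

0.8929


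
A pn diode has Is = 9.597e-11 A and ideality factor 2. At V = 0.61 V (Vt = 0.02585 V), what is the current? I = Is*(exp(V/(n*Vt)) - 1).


Step 1: V/(n*Vt) = 0.61/(2*0.02585) = 11.7988
Step 2: exp(11.7988) = 1.3309e+05
Step 3: I = 9.597e-11 * (1.3309e+05 - 1) = 1.28e-05 A

1.28e-05


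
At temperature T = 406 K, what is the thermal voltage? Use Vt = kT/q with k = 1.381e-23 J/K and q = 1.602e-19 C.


Step 1: kT = 1.381e-23 * 406 = 5.60686e-21 J
Step 2: Vt = kT/q = 5.60686e-21 / 1.602e-19
Step 3: Vt = 0.035 V

0.035


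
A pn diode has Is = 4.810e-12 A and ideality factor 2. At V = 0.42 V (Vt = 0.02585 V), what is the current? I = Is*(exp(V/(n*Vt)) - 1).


Step 1: V/(n*Vt) = 0.42/(2*0.02585) = 8.1238
Step 2: exp(8.1238) = 3.3738e+03
Step 3: I = 4.810e-12 * (3.3738e+03 - 1) = 1.62e-08 A

1.62e-08


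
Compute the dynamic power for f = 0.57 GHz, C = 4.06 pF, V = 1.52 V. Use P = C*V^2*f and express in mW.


Step 1: V^2 = 1.52^2 = 2.3104 V^2
Step 2: P = C*V^2*f = 4.06e-12 F * 2.3104 * 0.57e9 Hz
Step 3: P = 5.34672768e-03 W
Step 4: P = 5.347 mW

5.347


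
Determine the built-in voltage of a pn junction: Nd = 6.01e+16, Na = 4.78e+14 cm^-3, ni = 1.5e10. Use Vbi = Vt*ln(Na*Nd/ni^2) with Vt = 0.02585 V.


Step 1: Compute Na*Nd/ni^2 = 4.78e+14 * 6.01e+16 / (1.5e10)^2 = 1.2768e+11
Step 2: ln(1.2768e+11) = 25.5728
Step 3: Vbi = 0.02585 * 25.5728 = 0.661 V

0.661


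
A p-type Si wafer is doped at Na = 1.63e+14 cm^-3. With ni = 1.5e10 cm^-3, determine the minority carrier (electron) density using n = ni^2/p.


Step 1: Majority hole concentration p ≈ Na = 1.63e+14 cm^-3
Step 2: n = ni^2 / Na = (1.5e10)^2 / 1.63e+14
Step 3: n = 1.38e+06 cm^-3

1.38e+06


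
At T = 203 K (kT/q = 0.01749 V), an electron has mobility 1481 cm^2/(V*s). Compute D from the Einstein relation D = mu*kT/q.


Step 1: D = mu * (kT/q)
Step 2: D = 1481 * 0.01749
Step 3: D = 25.9 cm^2/s

25.9


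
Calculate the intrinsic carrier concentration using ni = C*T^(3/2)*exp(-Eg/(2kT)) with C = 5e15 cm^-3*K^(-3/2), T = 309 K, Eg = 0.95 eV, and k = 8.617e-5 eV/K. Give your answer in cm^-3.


Step 1: Compute kT = 8.617e-5 * 309 = 0.02662653 eV
Step 2: Exponent = -Eg/(2kT) = -0.95/(2*0.02662653) = -17.83935
Step 3: T^(3/2) = 309^1.5 = 5431.72
Step 4: ni = 5e15 * 5431.72 * exp(-17.83935) = 4.86e+11 cm^-3

4.86e+11


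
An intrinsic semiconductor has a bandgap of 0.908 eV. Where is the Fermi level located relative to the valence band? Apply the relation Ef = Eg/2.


Step 1: For an intrinsic semiconductor, the Fermi level sits at midgap.
Step 2: Ef = Eg / 2 = 0.908 / 2 = 0.454 eV

0.454


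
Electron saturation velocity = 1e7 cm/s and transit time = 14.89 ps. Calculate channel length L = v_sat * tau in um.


Step 1: tau in seconds = 14.89 ps * 1e-12 = 1.4890e-11 s
Step 2: L = v_sat * tau = 1e7 * 1.4890e-11 = 1.4890e-04 cm
Step 3: L in um = 1.4890e-04 * 1e4 = 1.489 um

1.489


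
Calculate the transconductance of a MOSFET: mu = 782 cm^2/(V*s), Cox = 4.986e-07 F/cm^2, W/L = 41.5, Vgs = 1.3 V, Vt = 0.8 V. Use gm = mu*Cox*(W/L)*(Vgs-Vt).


Step 1: Vov = Vgs - Vt = 1.3 - 0.8 = 0.5 V
Step 2: gm = mu * Cox * (W/L) * Vov
Step 3: gm = 782 * 4.986e-07 * 41.5 * 0.5 = 8.09e-03 S

8.09e-03


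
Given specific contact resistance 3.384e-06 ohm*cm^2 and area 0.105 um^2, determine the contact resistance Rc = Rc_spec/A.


Step 1: Convert area to cm^2: 0.105 um^2 = 1.0500e-09 cm^2
Step 2: Rc = Rc_spec / A = 3.384e-06 / 1.0500e-09
Step 3: Rc = 3.22e+03 ohms

3.22e+03


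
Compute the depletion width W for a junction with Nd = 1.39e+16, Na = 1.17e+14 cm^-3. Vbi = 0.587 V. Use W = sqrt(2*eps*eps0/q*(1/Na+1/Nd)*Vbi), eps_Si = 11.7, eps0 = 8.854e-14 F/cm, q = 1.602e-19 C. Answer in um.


Step 1: 1/Na + 1/Nd = 1/1.17e+14 + 1/1.39e+16 = 8.61895e-15
Step 2: 2*eps*eps0/q = 2*11.7*8.854e-14/1.602e-19 = 1.293281e+07
Step 3: W^2 = 1.293281e+07 * 8.61895e-15 * 0.587 = 6.54313e-08
Step 4: W = sqrt(6.54313e-08) = 2.558e-04 cm = 2.558 um

2.558


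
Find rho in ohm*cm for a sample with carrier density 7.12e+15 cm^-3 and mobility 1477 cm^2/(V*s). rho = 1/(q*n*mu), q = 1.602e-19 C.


Step 1: sigma = q * n * mu = 1.602e-19 * 7.12e+15 * 1477 = 1.68470e+00 S/cm
Step 2: rho = 1 / sigma = 1 / 1.68470e+00 = 0.5936 ohm*cm

0.5936


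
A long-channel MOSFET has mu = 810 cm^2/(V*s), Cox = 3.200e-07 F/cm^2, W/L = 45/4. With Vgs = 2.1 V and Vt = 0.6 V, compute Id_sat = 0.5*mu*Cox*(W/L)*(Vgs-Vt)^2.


Step 1: Overdrive voltage Vov = Vgs - Vt = 2.1 - 0.6 = 1.5 V
Step 2: W/L = 45/4 = 11.25
Step 3: Id = 0.5 * 810 * 3.200e-07 * 11.25 * 1.5^2
Step 4: Id = 3.28e-03 A

3.28e-03


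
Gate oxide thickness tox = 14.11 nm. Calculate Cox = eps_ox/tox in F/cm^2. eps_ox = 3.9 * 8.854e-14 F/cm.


Step 1: eps_ox = 3.9 * 8.854e-14 = 3.45306e-13 F/cm
Step 2: tox in cm = 14.11 nm * 1e-7 = 1.4110e-06 cm
Step 3: Cox = 3.45306e-13 / 1.4110e-06 = 2.45e-07 F/cm^2

2.45e-07
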